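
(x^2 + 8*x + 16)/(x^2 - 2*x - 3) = (x^2 + 8*x + 16)/(x^2 - 2*x - 3)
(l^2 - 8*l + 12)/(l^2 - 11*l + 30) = (l - 2)/(l - 5)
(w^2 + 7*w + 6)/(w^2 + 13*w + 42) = (w + 1)/(w + 7)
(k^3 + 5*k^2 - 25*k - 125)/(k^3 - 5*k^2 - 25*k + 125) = (k + 5)/(k - 5)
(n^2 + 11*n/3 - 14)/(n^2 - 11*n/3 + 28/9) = 3*(n + 6)/(3*n - 4)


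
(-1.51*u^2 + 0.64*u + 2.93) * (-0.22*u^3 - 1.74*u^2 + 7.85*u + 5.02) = 0.3322*u^5 + 2.4866*u^4 - 13.6117*u^3 - 7.6544*u^2 + 26.2133*u + 14.7086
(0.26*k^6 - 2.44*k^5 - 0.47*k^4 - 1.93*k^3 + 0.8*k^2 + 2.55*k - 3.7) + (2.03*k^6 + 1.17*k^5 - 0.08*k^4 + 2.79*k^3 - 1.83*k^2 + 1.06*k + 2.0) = 2.29*k^6 - 1.27*k^5 - 0.55*k^4 + 0.86*k^3 - 1.03*k^2 + 3.61*k - 1.7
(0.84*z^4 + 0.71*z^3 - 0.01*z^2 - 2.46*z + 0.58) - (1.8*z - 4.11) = 0.84*z^4 + 0.71*z^3 - 0.01*z^2 - 4.26*z + 4.69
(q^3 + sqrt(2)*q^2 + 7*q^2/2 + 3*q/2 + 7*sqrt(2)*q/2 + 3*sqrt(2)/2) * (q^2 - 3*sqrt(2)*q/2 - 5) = q^5 - sqrt(2)*q^4/2 + 7*q^4/2 - 13*q^3/2 - 7*sqrt(2)*q^3/4 - 28*q^2 - 23*sqrt(2)*q^2/4 - 35*sqrt(2)*q/2 - 12*q - 15*sqrt(2)/2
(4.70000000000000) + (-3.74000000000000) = 0.960000000000000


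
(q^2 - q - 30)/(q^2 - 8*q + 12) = (q + 5)/(q - 2)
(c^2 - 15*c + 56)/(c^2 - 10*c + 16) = (c - 7)/(c - 2)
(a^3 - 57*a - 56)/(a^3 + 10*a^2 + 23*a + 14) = (a - 8)/(a + 2)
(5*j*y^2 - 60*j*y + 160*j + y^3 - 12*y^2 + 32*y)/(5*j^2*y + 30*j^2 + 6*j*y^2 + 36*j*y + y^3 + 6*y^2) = (y^2 - 12*y + 32)/(j*y + 6*j + y^2 + 6*y)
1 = 1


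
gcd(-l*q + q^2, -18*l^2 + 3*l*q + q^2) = 1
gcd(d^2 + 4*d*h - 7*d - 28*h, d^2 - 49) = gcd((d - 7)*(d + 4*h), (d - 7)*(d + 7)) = d - 7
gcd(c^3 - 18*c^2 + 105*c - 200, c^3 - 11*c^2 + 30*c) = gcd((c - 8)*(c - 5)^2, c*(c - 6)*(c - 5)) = c - 5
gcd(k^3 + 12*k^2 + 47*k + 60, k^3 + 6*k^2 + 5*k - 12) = k^2 + 7*k + 12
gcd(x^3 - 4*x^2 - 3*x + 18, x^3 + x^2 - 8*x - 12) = x^2 - x - 6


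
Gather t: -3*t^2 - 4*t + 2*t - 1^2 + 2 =-3*t^2 - 2*t + 1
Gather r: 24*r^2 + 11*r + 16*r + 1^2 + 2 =24*r^2 + 27*r + 3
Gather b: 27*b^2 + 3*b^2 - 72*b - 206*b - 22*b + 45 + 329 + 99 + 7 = 30*b^2 - 300*b + 480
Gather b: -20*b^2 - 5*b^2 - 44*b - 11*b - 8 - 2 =-25*b^2 - 55*b - 10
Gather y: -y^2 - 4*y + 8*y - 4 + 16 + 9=-y^2 + 4*y + 21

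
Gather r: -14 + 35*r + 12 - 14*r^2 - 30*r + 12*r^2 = -2*r^2 + 5*r - 2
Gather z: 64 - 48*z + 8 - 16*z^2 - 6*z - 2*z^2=-18*z^2 - 54*z + 72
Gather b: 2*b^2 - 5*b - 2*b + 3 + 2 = 2*b^2 - 7*b + 5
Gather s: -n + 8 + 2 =10 - n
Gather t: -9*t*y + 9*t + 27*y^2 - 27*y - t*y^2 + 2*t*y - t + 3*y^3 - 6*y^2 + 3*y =t*(-y^2 - 7*y + 8) + 3*y^3 + 21*y^2 - 24*y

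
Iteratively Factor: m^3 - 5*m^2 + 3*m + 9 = (m + 1)*(m^2 - 6*m + 9) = (m - 3)*(m + 1)*(m - 3)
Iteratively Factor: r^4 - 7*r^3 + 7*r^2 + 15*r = (r + 1)*(r^3 - 8*r^2 + 15*r) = (r - 5)*(r + 1)*(r^2 - 3*r) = r*(r - 5)*(r + 1)*(r - 3)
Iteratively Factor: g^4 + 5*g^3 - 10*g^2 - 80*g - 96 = (g + 3)*(g^3 + 2*g^2 - 16*g - 32) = (g - 4)*(g + 3)*(g^2 + 6*g + 8) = (g - 4)*(g + 2)*(g + 3)*(g + 4)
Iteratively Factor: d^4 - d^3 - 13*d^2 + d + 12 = (d - 1)*(d^3 - 13*d - 12) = (d - 4)*(d - 1)*(d^2 + 4*d + 3) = (d - 4)*(d - 1)*(d + 3)*(d + 1)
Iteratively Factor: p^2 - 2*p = (p)*(p - 2)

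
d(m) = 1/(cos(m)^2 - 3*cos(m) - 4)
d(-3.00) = -20.03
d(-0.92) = -0.18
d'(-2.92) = 73.52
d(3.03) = -32.19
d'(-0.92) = 0.05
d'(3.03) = -575.68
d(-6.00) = -0.17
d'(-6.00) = -0.00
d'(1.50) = -0.16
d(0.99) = -0.19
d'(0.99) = -0.06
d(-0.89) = -0.18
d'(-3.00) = 281.82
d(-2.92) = -8.22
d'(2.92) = -73.52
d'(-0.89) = 0.04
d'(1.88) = -0.38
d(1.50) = -0.24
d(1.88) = -0.33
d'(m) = (2*sin(m)*cos(m) - 3*sin(m))/(cos(m)^2 - 3*cos(m) - 4)^2 = (2*cos(m) - 3)*sin(m)/(sin(m)^2 + 3*cos(m) + 3)^2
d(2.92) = -8.22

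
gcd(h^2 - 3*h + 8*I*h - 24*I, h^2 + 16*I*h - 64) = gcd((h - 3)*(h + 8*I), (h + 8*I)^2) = h + 8*I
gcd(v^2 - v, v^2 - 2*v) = v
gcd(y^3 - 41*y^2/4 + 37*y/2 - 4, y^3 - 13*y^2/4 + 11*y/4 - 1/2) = y^2 - 9*y/4 + 1/2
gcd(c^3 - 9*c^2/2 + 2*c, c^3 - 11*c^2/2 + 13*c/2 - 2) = c^2 - 9*c/2 + 2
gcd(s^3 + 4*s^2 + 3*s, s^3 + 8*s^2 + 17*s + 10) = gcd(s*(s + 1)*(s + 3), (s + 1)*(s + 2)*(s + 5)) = s + 1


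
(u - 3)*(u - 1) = u^2 - 4*u + 3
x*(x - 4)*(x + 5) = x^3 + x^2 - 20*x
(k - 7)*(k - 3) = k^2 - 10*k + 21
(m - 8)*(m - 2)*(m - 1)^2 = m^4 - 12*m^3 + 37*m^2 - 42*m + 16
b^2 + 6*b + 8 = (b + 2)*(b + 4)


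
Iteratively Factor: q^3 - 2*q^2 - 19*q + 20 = (q + 4)*(q^2 - 6*q + 5) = (q - 5)*(q + 4)*(q - 1)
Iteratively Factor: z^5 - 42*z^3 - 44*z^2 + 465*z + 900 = (z - 5)*(z^4 + 5*z^3 - 17*z^2 - 129*z - 180) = (z - 5)*(z + 3)*(z^3 + 2*z^2 - 23*z - 60) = (z - 5)*(z + 3)^2*(z^2 - z - 20) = (z - 5)*(z + 3)^2*(z + 4)*(z - 5)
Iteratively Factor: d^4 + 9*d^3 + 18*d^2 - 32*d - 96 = (d + 4)*(d^3 + 5*d^2 - 2*d - 24) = (d - 2)*(d + 4)*(d^2 + 7*d + 12) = (d - 2)*(d + 3)*(d + 4)*(d + 4)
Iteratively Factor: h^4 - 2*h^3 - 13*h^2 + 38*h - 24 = (h + 4)*(h^3 - 6*h^2 + 11*h - 6) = (h - 3)*(h + 4)*(h^2 - 3*h + 2) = (h - 3)*(h - 2)*(h + 4)*(h - 1)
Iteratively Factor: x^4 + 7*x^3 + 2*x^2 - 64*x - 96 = (x - 3)*(x^3 + 10*x^2 + 32*x + 32) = (x - 3)*(x + 4)*(x^2 + 6*x + 8) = (x - 3)*(x + 2)*(x + 4)*(x + 4)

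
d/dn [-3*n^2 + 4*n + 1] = 4 - 6*n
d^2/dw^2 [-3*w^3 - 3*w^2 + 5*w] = -18*w - 6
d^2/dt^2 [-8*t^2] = -16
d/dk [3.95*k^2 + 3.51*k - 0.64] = 7.9*k + 3.51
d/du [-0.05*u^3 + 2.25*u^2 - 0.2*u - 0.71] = -0.15*u^2 + 4.5*u - 0.2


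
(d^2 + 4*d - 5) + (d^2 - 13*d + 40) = 2*d^2 - 9*d + 35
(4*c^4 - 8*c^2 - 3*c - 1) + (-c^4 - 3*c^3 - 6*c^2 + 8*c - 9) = 3*c^4 - 3*c^3 - 14*c^2 + 5*c - 10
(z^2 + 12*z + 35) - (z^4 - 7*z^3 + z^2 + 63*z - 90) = -z^4 + 7*z^3 - 51*z + 125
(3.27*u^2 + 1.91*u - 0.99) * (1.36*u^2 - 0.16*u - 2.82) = 4.4472*u^4 + 2.0744*u^3 - 10.8734*u^2 - 5.2278*u + 2.7918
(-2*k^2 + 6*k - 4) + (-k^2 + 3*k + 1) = -3*k^2 + 9*k - 3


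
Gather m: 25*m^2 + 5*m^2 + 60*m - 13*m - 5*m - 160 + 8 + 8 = 30*m^2 + 42*m - 144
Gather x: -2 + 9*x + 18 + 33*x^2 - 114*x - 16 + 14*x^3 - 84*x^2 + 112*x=14*x^3 - 51*x^2 + 7*x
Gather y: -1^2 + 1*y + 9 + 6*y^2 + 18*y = 6*y^2 + 19*y + 8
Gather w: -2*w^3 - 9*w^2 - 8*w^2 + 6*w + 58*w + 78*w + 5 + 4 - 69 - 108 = -2*w^3 - 17*w^2 + 142*w - 168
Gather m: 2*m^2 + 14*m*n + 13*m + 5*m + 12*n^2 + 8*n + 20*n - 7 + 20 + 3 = 2*m^2 + m*(14*n + 18) + 12*n^2 + 28*n + 16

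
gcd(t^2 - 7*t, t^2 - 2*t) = t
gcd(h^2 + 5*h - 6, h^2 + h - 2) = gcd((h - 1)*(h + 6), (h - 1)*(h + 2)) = h - 1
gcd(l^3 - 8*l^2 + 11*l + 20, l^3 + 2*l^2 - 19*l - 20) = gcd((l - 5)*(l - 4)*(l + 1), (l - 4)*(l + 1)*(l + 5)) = l^2 - 3*l - 4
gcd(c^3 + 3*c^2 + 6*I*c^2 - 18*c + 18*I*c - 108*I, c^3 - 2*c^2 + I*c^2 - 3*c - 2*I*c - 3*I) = c - 3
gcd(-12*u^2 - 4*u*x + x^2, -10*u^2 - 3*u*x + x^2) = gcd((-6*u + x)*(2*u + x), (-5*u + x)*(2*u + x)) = 2*u + x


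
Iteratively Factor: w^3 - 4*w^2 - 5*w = (w + 1)*(w^2 - 5*w) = w*(w + 1)*(w - 5)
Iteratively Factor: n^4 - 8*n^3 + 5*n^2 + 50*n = (n - 5)*(n^3 - 3*n^2 - 10*n) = n*(n - 5)*(n^2 - 3*n - 10) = n*(n - 5)*(n + 2)*(n - 5)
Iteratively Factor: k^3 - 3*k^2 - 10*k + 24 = (k - 4)*(k^2 + k - 6) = (k - 4)*(k + 3)*(k - 2)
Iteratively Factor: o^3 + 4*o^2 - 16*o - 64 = (o + 4)*(o^2 - 16) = (o + 4)^2*(o - 4)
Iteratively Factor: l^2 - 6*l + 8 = (l - 2)*(l - 4)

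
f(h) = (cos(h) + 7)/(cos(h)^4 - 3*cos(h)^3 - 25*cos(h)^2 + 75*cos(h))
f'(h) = (cos(h) + 7)*(4*sin(h)*cos(h)^3 - 9*sin(h)*cos(h)^2 - 50*sin(h)*cos(h) + 75*sin(h))/(cos(h)^4 - 3*cos(h)^3 - 25*cos(h)^2 + 75*cos(h))^2 - sin(h)/(cos(h)^4 - 3*cos(h)^3 - 25*cos(h)^2 + 75*cos(h))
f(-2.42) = -0.09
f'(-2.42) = -0.10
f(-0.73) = 0.19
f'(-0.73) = -0.09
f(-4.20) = -0.15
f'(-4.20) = 0.33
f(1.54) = 3.08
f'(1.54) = 98.38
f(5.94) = 0.17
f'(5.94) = -0.02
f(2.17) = -0.13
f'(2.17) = 0.23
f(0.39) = 0.17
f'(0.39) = 0.03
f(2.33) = -0.10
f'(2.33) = 0.13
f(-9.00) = -0.07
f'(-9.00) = -0.04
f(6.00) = 0.17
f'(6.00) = -0.02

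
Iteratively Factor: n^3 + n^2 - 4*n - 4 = (n + 1)*(n^2 - 4) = (n - 2)*(n + 1)*(n + 2)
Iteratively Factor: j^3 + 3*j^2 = (j + 3)*(j^2) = j*(j + 3)*(j)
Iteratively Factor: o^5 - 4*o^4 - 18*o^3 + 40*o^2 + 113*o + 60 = (o - 5)*(o^4 + o^3 - 13*o^2 - 25*o - 12) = (o - 5)*(o + 1)*(o^3 - 13*o - 12) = (o - 5)*(o + 1)^2*(o^2 - o - 12) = (o - 5)*(o - 4)*(o + 1)^2*(o + 3)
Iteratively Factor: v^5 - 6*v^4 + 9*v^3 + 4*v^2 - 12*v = (v - 2)*(v^4 - 4*v^3 + v^2 + 6*v) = (v - 2)*(v + 1)*(v^3 - 5*v^2 + 6*v) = (v - 3)*(v - 2)*(v + 1)*(v^2 - 2*v) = (v - 3)*(v - 2)^2*(v + 1)*(v)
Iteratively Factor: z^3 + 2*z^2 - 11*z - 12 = (z + 1)*(z^2 + z - 12) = (z + 1)*(z + 4)*(z - 3)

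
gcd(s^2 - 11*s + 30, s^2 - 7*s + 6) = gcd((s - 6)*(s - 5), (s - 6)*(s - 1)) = s - 6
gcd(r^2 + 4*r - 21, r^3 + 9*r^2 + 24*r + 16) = 1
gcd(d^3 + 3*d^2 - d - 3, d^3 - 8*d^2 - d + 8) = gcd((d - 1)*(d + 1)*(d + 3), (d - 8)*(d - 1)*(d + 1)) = d^2 - 1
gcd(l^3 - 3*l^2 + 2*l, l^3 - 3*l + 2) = l - 1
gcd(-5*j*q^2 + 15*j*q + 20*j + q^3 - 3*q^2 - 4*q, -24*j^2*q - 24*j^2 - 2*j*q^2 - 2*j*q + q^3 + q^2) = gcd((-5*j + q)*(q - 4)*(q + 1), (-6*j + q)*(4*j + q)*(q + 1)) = q + 1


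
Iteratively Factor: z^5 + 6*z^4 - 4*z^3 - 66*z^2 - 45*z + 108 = (z + 3)*(z^4 + 3*z^3 - 13*z^2 - 27*z + 36) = (z + 3)^2*(z^3 - 13*z + 12) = (z - 3)*(z + 3)^2*(z^2 + 3*z - 4) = (z - 3)*(z - 1)*(z + 3)^2*(z + 4)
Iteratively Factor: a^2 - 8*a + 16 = (a - 4)*(a - 4)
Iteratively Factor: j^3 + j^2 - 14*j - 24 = (j + 2)*(j^2 - j - 12) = (j + 2)*(j + 3)*(j - 4)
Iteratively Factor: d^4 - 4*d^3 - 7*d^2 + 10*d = (d)*(d^3 - 4*d^2 - 7*d + 10) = d*(d - 5)*(d^2 + d - 2) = d*(d - 5)*(d + 2)*(d - 1)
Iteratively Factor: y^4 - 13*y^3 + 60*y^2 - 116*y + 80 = (y - 5)*(y^3 - 8*y^2 + 20*y - 16) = (y - 5)*(y - 4)*(y^2 - 4*y + 4) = (y - 5)*(y - 4)*(y - 2)*(y - 2)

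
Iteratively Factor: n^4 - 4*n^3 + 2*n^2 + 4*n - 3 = (n - 1)*(n^3 - 3*n^2 - n + 3) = (n - 1)^2*(n^2 - 2*n - 3) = (n - 1)^2*(n + 1)*(n - 3)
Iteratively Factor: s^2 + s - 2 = (s - 1)*(s + 2)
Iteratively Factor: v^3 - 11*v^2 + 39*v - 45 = (v - 3)*(v^2 - 8*v + 15) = (v - 5)*(v - 3)*(v - 3)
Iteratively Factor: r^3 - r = (r)*(r^2 - 1) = r*(r - 1)*(r + 1)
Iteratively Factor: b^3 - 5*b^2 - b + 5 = (b - 1)*(b^2 - 4*b - 5) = (b - 5)*(b - 1)*(b + 1)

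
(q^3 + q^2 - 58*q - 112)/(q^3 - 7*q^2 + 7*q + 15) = (q^3 + q^2 - 58*q - 112)/(q^3 - 7*q^2 + 7*q + 15)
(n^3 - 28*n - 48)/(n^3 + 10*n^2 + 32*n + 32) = (n - 6)/(n + 4)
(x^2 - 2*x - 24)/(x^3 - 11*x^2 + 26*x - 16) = (x^2 - 2*x - 24)/(x^3 - 11*x^2 + 26*x - 16)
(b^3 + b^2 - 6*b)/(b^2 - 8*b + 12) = b*(b + 3)/(b - 6)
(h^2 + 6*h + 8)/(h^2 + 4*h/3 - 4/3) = 3*(h + 4)/(3*h - 2)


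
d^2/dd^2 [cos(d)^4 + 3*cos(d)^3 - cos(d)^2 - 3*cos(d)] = 3*cos(d)/4 - 4*cos(2*d)^2 - 27*cos(3*d)/4 + 2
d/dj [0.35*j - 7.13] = 0.350000000000000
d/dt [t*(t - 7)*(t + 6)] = 3*t^2 - 2*t - 42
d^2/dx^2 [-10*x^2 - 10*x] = -20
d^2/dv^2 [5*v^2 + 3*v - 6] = 10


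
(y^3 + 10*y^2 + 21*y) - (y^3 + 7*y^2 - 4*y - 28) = 3*y^2 + 25*y + 28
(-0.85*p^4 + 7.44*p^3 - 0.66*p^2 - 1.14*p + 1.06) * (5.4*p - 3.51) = -4.59*p^5 + 43.1595*p^4 - 29.6784*p^3 - 3.8394*p^2 + 9.7254*p - 3.7206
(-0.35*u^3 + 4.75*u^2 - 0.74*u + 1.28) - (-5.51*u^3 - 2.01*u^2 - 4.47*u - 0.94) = 5.16*u^3 + 6.76*u^2 + 3.73*u + 2.22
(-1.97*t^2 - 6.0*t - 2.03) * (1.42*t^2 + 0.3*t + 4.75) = -2.7974*t^4 - 9.111*t^3 - 14.0401*t^2 - 29.109*t - 9.6425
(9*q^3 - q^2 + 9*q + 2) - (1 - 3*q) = 9*q^3 - q^2 + 12*q + 1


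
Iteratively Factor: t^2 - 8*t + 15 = (t - 3)*(t - 5)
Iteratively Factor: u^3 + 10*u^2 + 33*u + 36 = (u + 3)*(u^2 + 7*u + 12) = (u + 3)*(u + 4)*(u + 3)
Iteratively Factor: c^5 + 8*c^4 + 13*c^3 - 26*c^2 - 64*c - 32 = (c + 4)*(c^4 + 4*c^3 - 3*c^2 - 14*c - 8) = (c - 2)*(c + 4)*(c^3 + 6*c^2 + 9*c + 4) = (c - 2)*(c + 4)^2*(c^2 + 2*c + 1) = (c - 2)*(c + 1)*(c + 4)^2*(c + 1)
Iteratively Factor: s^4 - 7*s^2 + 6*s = (s - 2)*(s^3 + 2*s^2 - 3*s) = (s - 2)*(s + 3)*(s^2 - s) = s*(s - 2)*(s + 3)*(s - 1)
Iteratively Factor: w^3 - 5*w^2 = (w)*(w^2 - 5*w) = w*(w - 5)*(w)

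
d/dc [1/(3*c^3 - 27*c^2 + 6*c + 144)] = (-c^2 + 6*c - 2/3)/(c^3 - 9*c^2 + 2*c + 48)^2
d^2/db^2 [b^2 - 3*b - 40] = 2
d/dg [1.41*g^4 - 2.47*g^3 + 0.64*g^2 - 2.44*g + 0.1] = 5.64*g^3 - 7.41*g^2 + 1.28*g - 2.44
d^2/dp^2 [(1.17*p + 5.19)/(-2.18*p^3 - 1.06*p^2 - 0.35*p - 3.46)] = (-33.361848*p^5 - 312.201288*p^4 - 192.732636*p^3 + 47.152188*p^2 + 249.076404*p + 39.631878)/(10.360232*p^9 + 15.112632*p^8 + 12.338364*p^7 + 55.373608*p^6 + 49.953138*p^5 + 27.892398*p^4 + 86.039099*p^3 + 39.341238*p^2 + 12.57018*p + 41.421736)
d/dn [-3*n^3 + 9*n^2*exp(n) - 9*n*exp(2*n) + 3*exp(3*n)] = 9*n^2*exp(n) - 9*n^2 - 18*n*exp(2*n) + 18*n*exp(n) + 9*exp(3*n) - 9*exp(2*n)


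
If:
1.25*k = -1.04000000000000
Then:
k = -0.83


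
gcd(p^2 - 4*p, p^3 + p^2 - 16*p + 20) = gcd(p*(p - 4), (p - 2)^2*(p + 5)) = 1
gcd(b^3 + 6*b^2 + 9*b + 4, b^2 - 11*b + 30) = 1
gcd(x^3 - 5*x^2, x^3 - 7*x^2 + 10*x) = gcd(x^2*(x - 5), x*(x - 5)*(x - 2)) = x^2 - 5*x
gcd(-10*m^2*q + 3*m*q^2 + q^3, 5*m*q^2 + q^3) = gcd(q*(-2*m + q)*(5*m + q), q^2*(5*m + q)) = 5*m*q + q^2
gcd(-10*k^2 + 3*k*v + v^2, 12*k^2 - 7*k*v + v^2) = 1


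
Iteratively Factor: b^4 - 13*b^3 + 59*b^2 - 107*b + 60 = (b - 5)*(b^3 - 8*b^2 + 19*b - 12) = (b - 5)*(b - 4)*(b^2 - 4*b + 3) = (b - 5)*(b - 4)*(b - 1)*(b - 3)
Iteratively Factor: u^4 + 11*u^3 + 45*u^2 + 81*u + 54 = (u + 3)*(u^3 + 8*u^2 + 21*u + 18) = (u + 3)^2*(u^2 + 5*u + 6) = (u + 2)*(u + 3)^2*(u + 3)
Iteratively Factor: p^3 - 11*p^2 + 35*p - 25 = (p - 1)*(p^2 - 10*p + 25) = (p - 5)*(p - 1)*(p - 5)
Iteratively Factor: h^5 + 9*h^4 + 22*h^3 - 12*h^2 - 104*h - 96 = (h + 2)*(h^4 + 7*h^3 + 8*h^2 - 28*h - 48) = (h - 2)*(h + 2)*(h^3 + 9*h^2 + 26*h + 24) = (h - 2)*(h + 2)*(h + 3)*(h^2 + 6*h + 8) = (h - 2)*(h + 2)^2*(h + 3)*(h + 4)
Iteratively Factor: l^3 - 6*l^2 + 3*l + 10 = (l - 2)*(l^2 - 4*l - 5) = (l - 2)*(l + 1)*(l - 5)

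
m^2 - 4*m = m*(m - 4)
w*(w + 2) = w^2 + 2*w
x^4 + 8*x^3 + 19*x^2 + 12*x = x*(x + 1)*(x + 3)*(x + 4)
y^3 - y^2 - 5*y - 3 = (y - 3)*(y + 1)^2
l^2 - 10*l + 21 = (l - 7)*(l - 3)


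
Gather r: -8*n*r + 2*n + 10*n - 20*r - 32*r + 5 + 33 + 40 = 12*n + r*(-8*n - 52) + 78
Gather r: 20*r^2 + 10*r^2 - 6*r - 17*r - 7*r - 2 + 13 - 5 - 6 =30*r^2 - 30*r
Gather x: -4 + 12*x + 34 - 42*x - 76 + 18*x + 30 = -12*x - 16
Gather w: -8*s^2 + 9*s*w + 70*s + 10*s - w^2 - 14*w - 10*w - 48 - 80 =-8*s^2 + 80*s - w^2 + w*(9*s - 24) - 128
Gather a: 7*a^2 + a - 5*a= 7*a^2 - 4*a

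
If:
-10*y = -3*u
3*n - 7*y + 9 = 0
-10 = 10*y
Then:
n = -16/3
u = -10/3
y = -1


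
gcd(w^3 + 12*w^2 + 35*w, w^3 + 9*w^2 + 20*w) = w^2 + 5*w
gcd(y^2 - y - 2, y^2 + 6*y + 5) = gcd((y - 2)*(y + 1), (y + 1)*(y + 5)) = y + 1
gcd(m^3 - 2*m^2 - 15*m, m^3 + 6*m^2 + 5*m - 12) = m + 3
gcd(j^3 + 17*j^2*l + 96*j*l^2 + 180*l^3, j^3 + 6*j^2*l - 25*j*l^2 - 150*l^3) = j^2 + 11*j*l + 30*l^2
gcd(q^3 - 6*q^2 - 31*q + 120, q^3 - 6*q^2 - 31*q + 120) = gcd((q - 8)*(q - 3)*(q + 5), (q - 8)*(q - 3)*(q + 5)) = q^3 - 6*q^2 - 31*q + 120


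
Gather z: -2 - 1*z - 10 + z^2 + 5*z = z^2 + 4*z - 12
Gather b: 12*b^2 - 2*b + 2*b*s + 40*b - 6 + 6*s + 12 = 12*b^2 + b*(2*s + 38) + 6*s + 6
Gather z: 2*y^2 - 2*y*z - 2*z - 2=2*y^2 + z*(-2*y - 2) - 2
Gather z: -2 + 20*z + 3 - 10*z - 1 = 10*z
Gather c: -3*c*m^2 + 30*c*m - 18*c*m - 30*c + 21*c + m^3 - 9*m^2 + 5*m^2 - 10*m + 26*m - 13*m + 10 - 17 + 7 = c*(-3*m^2 + 12*m - 9) + m^3 - 4*m^2 + 3*m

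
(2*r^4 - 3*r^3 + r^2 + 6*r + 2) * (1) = 2*r^4 - 3*r^3 + r^2 + 6*r + 2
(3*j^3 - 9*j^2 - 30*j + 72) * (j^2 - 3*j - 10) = 3*j^5 - 18*j^4 - 33*j^3 + 252*j^2 + 84*j - 720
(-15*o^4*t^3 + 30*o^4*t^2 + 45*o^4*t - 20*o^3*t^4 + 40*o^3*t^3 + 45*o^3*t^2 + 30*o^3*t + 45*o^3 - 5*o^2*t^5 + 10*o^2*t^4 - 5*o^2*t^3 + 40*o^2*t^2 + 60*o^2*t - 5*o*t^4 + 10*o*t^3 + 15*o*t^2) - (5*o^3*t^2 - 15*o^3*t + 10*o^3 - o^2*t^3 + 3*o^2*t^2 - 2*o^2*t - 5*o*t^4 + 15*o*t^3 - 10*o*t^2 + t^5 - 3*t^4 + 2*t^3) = -15*o^4*t^3 + 30*o^4*t^2 + 45*o^4*t - 20*o^3*t^4 + 40*o^3*t^3 + 40*o^3*t^2 + 45*o^3*t + 35*o^3 - 5*o^2*t^5 + 10*o^2*t^4 - 4*o^2*t^3 + 37*o^2*t^2 + 62*o^2*t - 5*o*t^3 + 25*o*t^2 - t^5 + 3*t^4 - 2*t^3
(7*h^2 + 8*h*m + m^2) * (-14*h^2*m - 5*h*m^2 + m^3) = -98*h^4*m - 147*h^3*m^2 - 47*h^2*m^3 + 3*h*m^4 + m^5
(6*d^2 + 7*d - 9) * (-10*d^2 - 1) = -60*d^4 - 70*d^3 + 84*d^2 - 7*d + 9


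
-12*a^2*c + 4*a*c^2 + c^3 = c*(-2*a + c)*(6*a + c)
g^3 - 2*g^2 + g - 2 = (g - 2)*(g - I)*(g + I)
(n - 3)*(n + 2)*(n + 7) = n^3 + 6*n^2 - 13*n - 42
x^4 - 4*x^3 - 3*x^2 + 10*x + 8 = (x - 4)*(x - 2)*(x + 1)^2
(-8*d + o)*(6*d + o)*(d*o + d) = -48*d^3*o - 48*d^3 - 2*d^2*o^2 - 2*d^2*o + d*o^3 + d*o^2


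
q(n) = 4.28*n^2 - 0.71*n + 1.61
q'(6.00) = 50.65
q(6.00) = 151.43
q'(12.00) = 102.01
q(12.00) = 609.41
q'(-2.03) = -18.09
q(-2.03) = 20.69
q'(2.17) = 17.87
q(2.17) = 20.22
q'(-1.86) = -16.63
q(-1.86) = 17.74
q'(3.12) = 26.00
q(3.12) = 41.06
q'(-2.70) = -23.82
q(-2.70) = 34.73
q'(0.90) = 6.99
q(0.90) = 4.44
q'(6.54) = 55.27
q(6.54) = 180.03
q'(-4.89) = -42.57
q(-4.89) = 107.43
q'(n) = 8.56*n - 0.71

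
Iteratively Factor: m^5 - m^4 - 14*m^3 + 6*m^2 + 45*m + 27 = (m - 3)*(m^4 + 2*m^3 - 8*m^2 - 18*m - 9) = (m - 3)*(m + 3)*(m^3 - m^2 - 5*m - 3) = (m - 3)^2*(m + 3)*(m^2 + 2*m + 1) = (m - 3)^2*(m + 1)*(m + 3)*(m + 1)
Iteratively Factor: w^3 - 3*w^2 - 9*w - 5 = (w + 1)*(w^2 - 4*w - 5) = (w - 5)*(w + 1)*(w + 1)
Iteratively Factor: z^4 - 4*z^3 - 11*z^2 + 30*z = (z - 2)*(z^3 - 2*z^2 - 15*z) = (z - 5)*(z - 2)*(z^2 + 3*z) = (z - 5)*(z - 2)*(z + 3)*(z)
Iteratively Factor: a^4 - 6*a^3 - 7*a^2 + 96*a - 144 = (a - 3)*(a^3 - 3*a^2 - 16*a + 48) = (a - 3)^2*(a^2 - 16) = (a - 4)*(a - 3)^2*(a + 4)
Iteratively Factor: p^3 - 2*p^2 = (p)*(p^2 - 2*p) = p*(p - 2)*(p)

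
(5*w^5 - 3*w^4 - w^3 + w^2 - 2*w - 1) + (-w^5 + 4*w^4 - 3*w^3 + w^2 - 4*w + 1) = 4*w^5 + w^4 - 4*w^3 + 2*w^2 - 6*w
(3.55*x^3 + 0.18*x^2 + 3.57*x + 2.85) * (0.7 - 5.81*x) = -20.6255*x^4 + 1.4392*x^3 - 20.6157*x^2 - 14.0595*x + 1.995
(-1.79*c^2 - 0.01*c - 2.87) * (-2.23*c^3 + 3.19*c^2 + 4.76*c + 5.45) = 3.9917*c^5 - 5.6878*c^4 - 2.1522*c^3 - 18.9584*c^2 - 13.7157*c - 15.6415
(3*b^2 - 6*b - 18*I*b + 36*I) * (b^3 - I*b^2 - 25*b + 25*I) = 3*b^5 - 6*b^4 - 21*I*b^4 - 93*b^3 + 42*I*b^3 + 186*b^2 + 525*I*b^2 + 450*b - 1050*I*b - 900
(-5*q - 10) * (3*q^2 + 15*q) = -15*q^3 - 105*q^2 - 150*q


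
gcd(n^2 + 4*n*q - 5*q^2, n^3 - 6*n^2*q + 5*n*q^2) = -n + q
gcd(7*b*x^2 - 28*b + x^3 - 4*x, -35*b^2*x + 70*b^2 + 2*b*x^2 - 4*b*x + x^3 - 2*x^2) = 7*b*x - 14*b + x^2 - 2*x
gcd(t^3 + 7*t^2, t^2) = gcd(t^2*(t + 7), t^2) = t^2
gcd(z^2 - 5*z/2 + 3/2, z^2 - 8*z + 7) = z - 1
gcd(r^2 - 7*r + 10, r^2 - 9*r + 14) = r - 2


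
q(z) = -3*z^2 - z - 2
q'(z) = -6*z - 1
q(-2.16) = -13.84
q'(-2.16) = 11.96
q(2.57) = -24.38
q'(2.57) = -16.42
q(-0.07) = -1.94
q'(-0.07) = -0.58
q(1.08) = -6.58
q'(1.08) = -7.48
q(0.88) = -5.20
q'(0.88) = -6.28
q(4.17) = -58.34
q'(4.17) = -26.02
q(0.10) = -2.13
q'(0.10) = -1.60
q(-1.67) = -8.70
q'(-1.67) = 9.02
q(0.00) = -2.00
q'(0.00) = -1.00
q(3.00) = -32.00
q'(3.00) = -19.00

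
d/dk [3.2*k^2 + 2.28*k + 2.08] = 6.4*k + 2.28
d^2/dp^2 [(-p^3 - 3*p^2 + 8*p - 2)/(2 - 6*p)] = 3*(3*p^3 - 3*p^2 + p - 1)/(27*p^3 - 27*p^2 + 9*p - 1)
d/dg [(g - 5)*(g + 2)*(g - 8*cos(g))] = (g - 5)*(g + 2)*(8*sin(g) + 1) + (g - 5)*(g - 8*cos(g)) + (g + 2)*(g - 8*cos(g))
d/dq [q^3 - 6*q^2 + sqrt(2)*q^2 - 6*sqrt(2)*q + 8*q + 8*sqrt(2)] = 3*q^2 - 12*q + 2*sqrt(2)*q - 6*sqrt(2) + 8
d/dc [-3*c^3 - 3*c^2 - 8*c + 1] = -9*c^2 - 6*c - 8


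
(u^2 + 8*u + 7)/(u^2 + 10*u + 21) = (u + 1)/(u + 3)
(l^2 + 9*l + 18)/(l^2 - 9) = (l + 6)/(l - 3)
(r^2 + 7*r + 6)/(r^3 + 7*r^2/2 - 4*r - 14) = 2*(r^2 + 7*r + 6)/(2*r^3 + 7*r^2 - 8*r - 28)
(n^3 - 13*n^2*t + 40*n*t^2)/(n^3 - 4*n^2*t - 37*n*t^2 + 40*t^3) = n*(-n + 5*t)/(-n^2 - 4*n*t + 5*t^2)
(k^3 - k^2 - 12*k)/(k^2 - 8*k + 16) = k*(k + 3)/(k - 4)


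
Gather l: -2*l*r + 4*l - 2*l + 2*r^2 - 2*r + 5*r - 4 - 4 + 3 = l*(2 - 2*r) + 2*r^2 + 3*r - 5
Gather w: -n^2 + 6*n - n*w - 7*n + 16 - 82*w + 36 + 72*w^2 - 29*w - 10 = -n^2 - n + 72*w^2 + w*(-n - 111) + 42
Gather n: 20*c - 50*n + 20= 20*c - 50*n + 20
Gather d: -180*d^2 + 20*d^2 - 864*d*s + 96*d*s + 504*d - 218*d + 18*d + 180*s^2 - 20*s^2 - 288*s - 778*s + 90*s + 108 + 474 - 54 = -160*d^2 + d*(304 - 768*s) + 160*s^2 - 976*s + 528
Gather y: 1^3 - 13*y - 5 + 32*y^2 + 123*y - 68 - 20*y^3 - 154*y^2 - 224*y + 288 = -20*y^3 - 122*y^2 - 114*y + 216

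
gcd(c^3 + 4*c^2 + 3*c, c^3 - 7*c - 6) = c + 1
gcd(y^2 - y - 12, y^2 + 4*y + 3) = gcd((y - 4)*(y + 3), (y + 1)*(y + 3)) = y + 3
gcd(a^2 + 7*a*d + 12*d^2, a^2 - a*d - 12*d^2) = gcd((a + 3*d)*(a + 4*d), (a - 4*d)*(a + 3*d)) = a + 3*d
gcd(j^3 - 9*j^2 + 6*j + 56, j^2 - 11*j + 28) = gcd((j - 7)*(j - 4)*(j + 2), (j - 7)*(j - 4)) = j^2 - 11*j + 28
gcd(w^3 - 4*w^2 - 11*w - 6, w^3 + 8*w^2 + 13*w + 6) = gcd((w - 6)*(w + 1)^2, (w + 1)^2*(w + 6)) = w^2 + 2*w + 1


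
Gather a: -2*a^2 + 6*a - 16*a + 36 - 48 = -2*a^2 - 10*a - 12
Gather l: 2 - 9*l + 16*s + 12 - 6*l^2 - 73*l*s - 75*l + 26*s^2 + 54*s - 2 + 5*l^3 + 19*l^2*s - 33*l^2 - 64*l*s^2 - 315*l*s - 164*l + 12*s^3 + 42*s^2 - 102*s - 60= 5*l^3 + l^2*(19*s - 39) + l*(-64*s^2 - 388*s - 248) + 12*s^3 + 68*s^2 - 32*s - 48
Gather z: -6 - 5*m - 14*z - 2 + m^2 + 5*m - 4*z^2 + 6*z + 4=m^2 - 4*z^2 - 8*z - 4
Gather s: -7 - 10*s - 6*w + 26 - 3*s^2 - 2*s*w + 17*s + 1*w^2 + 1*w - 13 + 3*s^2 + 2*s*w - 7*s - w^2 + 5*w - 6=0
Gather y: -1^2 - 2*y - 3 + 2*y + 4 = 0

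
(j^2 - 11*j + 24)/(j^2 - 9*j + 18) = (j - 8)/(j - 6)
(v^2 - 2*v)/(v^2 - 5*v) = (v - 2)/(v - 5)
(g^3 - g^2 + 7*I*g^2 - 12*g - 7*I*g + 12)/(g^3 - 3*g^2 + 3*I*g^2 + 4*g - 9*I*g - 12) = (g^2 + g*(-1 + 3*I) - 3*I)/(g^2 - g*(3 + I) + 3*I)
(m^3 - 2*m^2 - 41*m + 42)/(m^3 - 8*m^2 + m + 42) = (m^2 + 5*m - 6)/(m^2 - m - 6)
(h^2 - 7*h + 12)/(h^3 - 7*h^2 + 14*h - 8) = (h - 3)/(h^2 - 3*h + 2)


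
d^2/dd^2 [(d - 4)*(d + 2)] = 2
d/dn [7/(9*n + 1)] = -63/(9*n + 1)^2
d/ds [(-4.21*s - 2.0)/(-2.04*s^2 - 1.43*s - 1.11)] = (-8.5884*s^2 - 8.16*s + 1.8131)/(4.1616*s^4 + 5.8344*s^3 + 6.5737*s^2 + 3.1746*s + 1.2321)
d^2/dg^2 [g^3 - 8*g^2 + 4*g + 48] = 6*g - 16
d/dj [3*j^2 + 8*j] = 6*j + 8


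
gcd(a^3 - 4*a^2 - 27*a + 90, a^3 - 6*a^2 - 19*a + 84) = a - 3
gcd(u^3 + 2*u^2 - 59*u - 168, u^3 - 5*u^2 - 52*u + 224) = u^2 - u - 56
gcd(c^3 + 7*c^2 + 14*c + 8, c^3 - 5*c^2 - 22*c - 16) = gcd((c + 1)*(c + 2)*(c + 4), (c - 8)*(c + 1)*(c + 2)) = c^2 + 3*c + 2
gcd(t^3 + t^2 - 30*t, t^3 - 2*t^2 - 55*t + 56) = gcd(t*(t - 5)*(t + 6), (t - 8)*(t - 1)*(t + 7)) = 1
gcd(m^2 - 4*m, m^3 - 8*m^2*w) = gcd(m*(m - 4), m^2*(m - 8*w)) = m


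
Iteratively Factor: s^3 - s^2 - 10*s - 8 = (s + 2)*(s^2 - 3*s - 4) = (s - 4)*(s + 2)*(s + 1)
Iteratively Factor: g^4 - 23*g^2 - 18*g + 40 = (g + 2)*(g^3 - 2*g^2 - 19*g + 20) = (g - 5)*(g + 2)*(g^2 + 3*g - 4) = (g - 5)*(g - 1)*(g + 2)*(g + 4)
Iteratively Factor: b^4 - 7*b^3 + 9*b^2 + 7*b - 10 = (b + 1)*(b^3 - 8*b^2 + 17*b - 10) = (b - 2)*(b + 1)*(b^2 - 6*b + 5) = (b - 5)*(b - 2)*(b + 1)*(b - 1)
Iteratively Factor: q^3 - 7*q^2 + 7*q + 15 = (q + 1)*(q^2 - 8*q + 15) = (q - 3)*(q + 1)*(q - 5)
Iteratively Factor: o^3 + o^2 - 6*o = (o - 2)*(o^2 + 3*o) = (o - 2)*(o + 3)*(o)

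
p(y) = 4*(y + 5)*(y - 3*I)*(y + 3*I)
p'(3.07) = 271.90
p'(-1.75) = 2.75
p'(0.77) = 73.91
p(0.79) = 222.89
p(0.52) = 204.69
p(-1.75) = 156.81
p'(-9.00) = 648.00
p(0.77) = 221.40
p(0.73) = 218.49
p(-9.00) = -1440.00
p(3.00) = 576.00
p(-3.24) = 137.26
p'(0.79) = 75.09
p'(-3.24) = 32.37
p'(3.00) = 264.00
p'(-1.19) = 5.39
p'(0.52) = 60.04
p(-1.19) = 158.74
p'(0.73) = 71.59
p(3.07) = 594.76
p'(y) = 4*(y + 5)*(y - 3*I) + 4*(y + 5)*(y + 3*I) + 4*(y - 3*I)*(y + 3*I) = 12*y^2 + 40*y + 36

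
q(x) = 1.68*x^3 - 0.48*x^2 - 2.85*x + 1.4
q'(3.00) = 39.63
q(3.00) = 33.89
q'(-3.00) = 45.39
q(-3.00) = -39.73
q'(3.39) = 51.82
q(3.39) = 51.67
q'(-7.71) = 304.15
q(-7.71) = -775.13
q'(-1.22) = 5.82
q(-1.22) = 1.11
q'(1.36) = 5.17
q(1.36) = 0.86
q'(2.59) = 28.47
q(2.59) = 19.99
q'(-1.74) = 14.08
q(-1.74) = -3.94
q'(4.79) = 108.19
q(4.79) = 161.37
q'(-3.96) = 79.99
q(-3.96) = -99.17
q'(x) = 5.04*x^2 - 0.96*x - 2.85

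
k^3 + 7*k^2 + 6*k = k*(k + 1)*(k + 6)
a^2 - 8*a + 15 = (a - 5)*(a - 3)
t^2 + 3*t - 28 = (t - 4)*(t + 7)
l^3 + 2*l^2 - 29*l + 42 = (l - 3)*(l - 2)*(l + 7)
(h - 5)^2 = h^2 - 10*h + 25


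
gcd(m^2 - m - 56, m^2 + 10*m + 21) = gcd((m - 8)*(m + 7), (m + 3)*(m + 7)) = m + 7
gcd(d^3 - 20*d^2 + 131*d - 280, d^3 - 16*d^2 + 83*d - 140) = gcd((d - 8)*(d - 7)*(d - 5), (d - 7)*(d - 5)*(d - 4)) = d^2 - 12*d + 35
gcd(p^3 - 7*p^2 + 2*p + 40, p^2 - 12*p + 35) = p - 5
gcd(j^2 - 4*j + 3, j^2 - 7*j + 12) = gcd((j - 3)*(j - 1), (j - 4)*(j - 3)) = j - 3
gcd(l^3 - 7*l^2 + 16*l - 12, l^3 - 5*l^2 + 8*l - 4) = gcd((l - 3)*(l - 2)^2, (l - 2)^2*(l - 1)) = l^2 - 4*l + 4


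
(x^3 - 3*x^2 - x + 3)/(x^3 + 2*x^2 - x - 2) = (x - 3)/(x + 2)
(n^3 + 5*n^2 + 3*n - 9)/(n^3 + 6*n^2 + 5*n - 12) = (n + 3)/(n + 4)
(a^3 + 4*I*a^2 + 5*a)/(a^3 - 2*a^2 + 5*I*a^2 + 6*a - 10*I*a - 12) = a*(a + 5*I)/(a^2 + 2*a*(-1 + 3*I) - 12*I)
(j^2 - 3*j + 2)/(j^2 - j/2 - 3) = 2*(j - 1)/(2*j + 3)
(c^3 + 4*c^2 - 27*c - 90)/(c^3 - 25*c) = (c^2 + 9*c + 18)/(c*(c + 5))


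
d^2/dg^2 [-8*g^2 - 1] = -16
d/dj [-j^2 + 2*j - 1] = 2 - 2*j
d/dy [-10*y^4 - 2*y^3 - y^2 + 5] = 2*y*(-20*y^2 - 3*y - 1)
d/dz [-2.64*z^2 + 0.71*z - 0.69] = 0.71 - 5.28*z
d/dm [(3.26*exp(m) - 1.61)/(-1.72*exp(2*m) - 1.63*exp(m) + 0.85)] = (5.6072*exp(2*m) - 5.5384*exp(m) + 0.1467)*exp(m)/(2.9584*exp(4*m) + 5.6072*exp(3*m) - 0.2671*exp(2*m) - 2.771*exp(m) + 0.7225)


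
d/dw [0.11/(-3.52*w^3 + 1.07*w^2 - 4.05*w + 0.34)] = (1.1616*w^2 - 0.2354*w + 0.4455)/(3.52*w^3 - 1.07*w^2 + 4.05*w - 0.34)^2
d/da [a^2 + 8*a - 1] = 2*a + 8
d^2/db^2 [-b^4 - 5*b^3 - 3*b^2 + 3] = -12*b^2 - 30*b - 6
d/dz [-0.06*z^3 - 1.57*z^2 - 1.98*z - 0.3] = -0.18*z^2 - 3.14*z - 1.98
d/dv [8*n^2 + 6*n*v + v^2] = 6*n + 2*v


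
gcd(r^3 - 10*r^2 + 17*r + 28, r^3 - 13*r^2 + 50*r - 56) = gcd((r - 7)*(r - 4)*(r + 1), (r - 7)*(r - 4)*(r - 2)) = r^2 - 11*r + 28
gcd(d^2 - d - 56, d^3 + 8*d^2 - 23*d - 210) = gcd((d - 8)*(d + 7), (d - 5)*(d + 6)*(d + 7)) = d + 7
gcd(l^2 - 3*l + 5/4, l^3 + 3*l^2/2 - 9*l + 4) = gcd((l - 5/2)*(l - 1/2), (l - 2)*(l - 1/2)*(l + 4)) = l - 1/2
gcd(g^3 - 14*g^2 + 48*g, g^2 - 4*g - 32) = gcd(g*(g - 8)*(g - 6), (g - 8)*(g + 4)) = g - 8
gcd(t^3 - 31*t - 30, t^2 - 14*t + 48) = t - 6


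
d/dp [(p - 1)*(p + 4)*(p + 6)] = 3*p^2 + 18*p + 14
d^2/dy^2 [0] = 0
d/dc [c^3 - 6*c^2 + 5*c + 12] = 3*c^2 - 12*c + 5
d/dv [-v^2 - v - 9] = -2*v - 1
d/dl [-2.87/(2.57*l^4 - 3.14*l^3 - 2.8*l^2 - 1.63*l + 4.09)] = (29.5036*l^3 - 27.0354*l^2 - 16.072*l - 4.6781)/(-2.57*l^4 + 3.14*l^3 + 2.8*l^2 + 1.63*l - 4.09)^2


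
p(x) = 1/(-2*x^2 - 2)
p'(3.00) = 0.03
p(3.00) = -0.05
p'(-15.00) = 0.00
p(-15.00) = 0.00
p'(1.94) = 0.09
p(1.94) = -0.10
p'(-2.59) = -0.04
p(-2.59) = -0.06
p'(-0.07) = -0.07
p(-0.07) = -0.50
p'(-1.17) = -0.21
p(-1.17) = -0.21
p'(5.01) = 0.01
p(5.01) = -0.02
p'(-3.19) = -0.03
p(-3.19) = -0.04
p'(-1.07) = -0.23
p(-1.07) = -0.23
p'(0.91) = 0.27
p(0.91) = -0.27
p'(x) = 4*x/(-2*x^2 - 2)^2 = x/(x^2 + 1)^2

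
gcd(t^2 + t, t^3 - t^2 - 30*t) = t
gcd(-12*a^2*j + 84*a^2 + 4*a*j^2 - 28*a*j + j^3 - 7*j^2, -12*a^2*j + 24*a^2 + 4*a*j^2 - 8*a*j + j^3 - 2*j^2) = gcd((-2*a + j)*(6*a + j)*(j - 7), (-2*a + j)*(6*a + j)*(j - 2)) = 12*a^2 - 4*a*j - j^2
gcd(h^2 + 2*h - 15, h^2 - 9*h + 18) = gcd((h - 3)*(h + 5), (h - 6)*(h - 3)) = h - 3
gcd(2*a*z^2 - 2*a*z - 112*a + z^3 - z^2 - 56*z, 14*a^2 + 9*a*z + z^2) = 2*a + z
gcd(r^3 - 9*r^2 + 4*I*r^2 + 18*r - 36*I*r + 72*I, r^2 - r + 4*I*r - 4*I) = r + 4*I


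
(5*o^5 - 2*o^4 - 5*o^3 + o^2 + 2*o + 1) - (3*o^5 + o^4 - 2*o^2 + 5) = 2*o^5 - 3*o^4 - 5*o^3 + 3*o^2 + 2*o - 4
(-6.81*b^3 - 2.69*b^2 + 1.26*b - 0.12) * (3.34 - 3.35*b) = 22.8135*b^4 - 13.7339*b^3 - 13.2056*b^2 + 4.6104*b - 0.4008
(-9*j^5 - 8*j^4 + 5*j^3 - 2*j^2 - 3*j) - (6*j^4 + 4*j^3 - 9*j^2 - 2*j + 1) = -9*j^5 - 14*j^4 + j^3 + 7*j^2 - j - 1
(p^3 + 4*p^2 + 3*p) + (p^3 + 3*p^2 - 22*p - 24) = 2*p^3 + 7*p^2 - 19*p - 24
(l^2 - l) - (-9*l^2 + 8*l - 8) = 10*l^2 - 9*l + 8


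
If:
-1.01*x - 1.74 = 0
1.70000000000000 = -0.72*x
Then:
No Solution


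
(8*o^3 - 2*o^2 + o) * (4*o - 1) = 32*o^4 - 16*o^3 + 6*o^2 - o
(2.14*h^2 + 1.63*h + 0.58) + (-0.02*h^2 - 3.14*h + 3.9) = 2.12*h^2 - 1.51*h + 4.48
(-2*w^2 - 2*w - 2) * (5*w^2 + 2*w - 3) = -10*w^4 - 14*w^3 - 8*w^2 + 2*w + 6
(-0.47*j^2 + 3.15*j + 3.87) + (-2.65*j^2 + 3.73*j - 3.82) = -3.12*j^2 + 6.88*j + 0.0500000000000003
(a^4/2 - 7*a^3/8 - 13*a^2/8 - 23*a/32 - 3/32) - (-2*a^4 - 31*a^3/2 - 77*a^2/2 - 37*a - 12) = 5*a^4/2 + 117*a^3/8 + 295*a^2/8 + 1161*a/32 + 381/32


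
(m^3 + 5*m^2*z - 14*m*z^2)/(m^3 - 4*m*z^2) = (m + 7*z)/(m + 2*z)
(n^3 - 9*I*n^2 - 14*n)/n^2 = n - 9*I - 14/n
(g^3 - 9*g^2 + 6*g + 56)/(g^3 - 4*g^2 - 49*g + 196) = (g + 2)/(g + 7)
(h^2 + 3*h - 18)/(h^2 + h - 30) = (h - 3)/(h - 5)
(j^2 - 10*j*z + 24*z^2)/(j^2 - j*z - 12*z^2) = (j - 6*z)/(j + 3*z)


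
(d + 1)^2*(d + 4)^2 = d^4 + 10*d^3 + 33*d^2 + 40*d + 16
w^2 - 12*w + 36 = (w - 6)^2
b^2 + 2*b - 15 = (b - 3)*(b + 5)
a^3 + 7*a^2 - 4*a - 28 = (a - 2)*(a + 2)*(a + 7)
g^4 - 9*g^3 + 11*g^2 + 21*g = g*(g - 7)*(g - 3)*(g + 1)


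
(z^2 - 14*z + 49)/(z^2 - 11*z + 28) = (z - 7)/(z - 4)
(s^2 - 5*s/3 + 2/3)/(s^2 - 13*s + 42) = (3*s^2 - 5*s + 2)/(3*(s^2 - 13*s + 42))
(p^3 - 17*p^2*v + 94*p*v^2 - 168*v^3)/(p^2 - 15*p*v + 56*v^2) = (p^2 - 10*p*v + 24*v^2)/(p - 8*v)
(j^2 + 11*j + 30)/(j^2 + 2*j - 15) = (j + 6)/(j - 3)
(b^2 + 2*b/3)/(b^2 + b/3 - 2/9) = 3*b/(3*b - 1)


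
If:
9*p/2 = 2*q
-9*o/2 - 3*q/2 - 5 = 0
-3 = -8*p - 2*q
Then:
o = -581/450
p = 6/25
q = 27/50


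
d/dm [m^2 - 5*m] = 2*m - 5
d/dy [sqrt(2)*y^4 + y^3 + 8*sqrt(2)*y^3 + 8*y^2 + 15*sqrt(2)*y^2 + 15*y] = 4*sqrt(2)*y^3 + 3*y^2 + 24*sqrt(2)*y^2 + 16*y + 30*sqrt(2)*y + 15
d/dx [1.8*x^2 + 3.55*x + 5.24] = 3.6*x + 3.55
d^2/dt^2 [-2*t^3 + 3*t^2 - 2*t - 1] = 6 - 12*t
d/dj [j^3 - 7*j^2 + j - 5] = 3*j^2 - 14*j + 1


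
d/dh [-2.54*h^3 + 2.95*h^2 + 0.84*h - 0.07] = -7.62*h^2 + 5.9*h + 0.84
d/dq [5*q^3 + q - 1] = 15*q^2 + 1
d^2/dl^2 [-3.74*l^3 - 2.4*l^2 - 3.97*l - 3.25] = -22.44*l - 4.8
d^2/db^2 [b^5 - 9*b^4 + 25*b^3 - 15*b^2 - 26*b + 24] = 20*b^3 - 108*b^2 + 150*b - 30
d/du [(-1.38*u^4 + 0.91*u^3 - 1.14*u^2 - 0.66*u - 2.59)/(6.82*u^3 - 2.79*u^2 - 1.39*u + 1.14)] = (-9.4116*u^6 + 7.7004*u^5 + 10.9905*u^4 + 0.1798*u^3 + 55.8468*u^2 - 17.0514*u - 4.3525)/(46.5124*u^6 - 38.0556*u^5 - 11.1755*u^4 + 23.3058*u^3 - 4.4291*u^2 - 3.1692*u + 1.2996)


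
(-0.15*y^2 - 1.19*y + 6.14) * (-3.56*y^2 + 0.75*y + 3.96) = 0.534*y^4 + 4.1239*y^3 - 23.3449*y^2 - 0.1074*y + 24.3144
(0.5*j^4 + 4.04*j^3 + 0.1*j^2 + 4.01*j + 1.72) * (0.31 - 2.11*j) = -1.055*j^5 - 8.3694*j^4 + 1.0414*j^3 - 8.4301*j^2 - 2.3861*j + 0.5332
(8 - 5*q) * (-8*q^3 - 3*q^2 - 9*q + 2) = 40*q^4 - 49*q^3 + 21*q^2 - 82*q + 16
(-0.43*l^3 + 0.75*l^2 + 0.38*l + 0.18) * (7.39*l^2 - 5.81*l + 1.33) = -3.1777*l^5 + 8.0408*l^4 - 2.1212*l^3 + 0.1199*l^2 - 0.5404*l + 0.2394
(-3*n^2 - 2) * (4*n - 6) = -12*n^3 + 18*n^2 - 8*n + 12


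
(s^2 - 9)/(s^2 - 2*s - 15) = (s - 3)/(s - 5)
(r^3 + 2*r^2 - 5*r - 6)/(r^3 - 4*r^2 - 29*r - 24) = (r - 2)/(r - 8)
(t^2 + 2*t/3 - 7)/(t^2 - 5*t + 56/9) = 3*(t + 3)/(3*t - 8)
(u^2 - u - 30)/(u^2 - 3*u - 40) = (u - 6)/(u - 8)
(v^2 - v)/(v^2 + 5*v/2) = 2*(v - 1)/(2*v + 5)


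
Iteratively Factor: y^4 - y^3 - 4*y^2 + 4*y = (y + 2)*(y^3 - 3*y^2 + 2*y) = (y - 2)*(y + 2)*(y^2 - y) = (y - 2)*(y - 1)*(y + 2)*(y)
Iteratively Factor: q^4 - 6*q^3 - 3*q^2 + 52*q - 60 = (q + 3)*(q^3 - 9*q^2 + 24*q - 20) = (q - 2)*(q + 3)*(q^2 - 7*q + 10) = (q - 2)^2*(q + 3)*(q - 5)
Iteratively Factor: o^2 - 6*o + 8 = (o - 4)*(o - 2)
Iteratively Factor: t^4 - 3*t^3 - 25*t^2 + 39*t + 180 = (t - 5)*(t^3 + 2*t^2 - 15*t - 36) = (t - 5)*(t + 3)*(t^2 - t - 12) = (t - 5)*(t - 4)*(t + 3)*(t + 3)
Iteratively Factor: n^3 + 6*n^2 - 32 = (n + 4)*(n^2 + 2*n - 8) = (n - 2)*(n + 4)*(n + 4)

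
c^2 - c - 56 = (c - 8)*(c + 7)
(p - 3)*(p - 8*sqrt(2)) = p^2 - 8*sqrt(2)*p - 3*p + 24*sqrt(2)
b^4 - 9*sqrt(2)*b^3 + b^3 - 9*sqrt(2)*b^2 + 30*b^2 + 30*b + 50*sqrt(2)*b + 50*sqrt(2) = (b + 1)*(b - 5*sqrt(2))^2*(b + sqrt(2))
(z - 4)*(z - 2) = z^2 - 6*z + 8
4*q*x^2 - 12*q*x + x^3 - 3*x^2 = x*(4*q + x)*(x - 3)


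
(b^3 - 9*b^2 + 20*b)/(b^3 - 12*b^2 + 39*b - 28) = b*(b - 5)/(b^2 - 8*b + 7)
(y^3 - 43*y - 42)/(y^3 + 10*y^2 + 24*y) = (y^2 - 6*y - 7)/(y*(y + 4))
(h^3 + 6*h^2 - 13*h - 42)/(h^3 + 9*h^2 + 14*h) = (h - 3)/h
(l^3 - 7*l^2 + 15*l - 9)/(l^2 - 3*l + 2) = (l^2 - 6*l + 9)/(l - 2)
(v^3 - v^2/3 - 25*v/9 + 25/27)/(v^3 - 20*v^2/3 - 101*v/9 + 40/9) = (v - 5/3)/(v - 8)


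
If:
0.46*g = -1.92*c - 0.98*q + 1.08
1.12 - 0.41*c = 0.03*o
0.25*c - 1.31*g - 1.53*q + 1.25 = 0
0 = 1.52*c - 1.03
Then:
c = 0.68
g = 2.98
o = 28.07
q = -1.63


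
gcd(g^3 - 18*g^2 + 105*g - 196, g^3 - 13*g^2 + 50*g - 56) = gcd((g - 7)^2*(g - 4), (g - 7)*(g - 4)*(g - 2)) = g^2 - 11*g + 28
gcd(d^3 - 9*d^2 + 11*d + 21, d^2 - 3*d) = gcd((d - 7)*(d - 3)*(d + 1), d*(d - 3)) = d - 3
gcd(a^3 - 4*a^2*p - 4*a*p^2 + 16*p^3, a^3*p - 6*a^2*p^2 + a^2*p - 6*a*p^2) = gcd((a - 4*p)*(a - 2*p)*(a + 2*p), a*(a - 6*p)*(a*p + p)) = 1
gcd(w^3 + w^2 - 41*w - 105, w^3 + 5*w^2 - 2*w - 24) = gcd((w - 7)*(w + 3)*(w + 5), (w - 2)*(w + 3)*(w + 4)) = w + 3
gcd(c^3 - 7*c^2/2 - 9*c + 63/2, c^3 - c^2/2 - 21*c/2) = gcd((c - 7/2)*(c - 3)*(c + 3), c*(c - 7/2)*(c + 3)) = c^2 - c/2 - 21/2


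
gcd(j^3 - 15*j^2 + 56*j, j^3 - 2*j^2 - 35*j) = j^2 - 7*j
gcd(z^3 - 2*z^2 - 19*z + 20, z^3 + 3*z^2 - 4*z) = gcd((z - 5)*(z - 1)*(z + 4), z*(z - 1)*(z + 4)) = z^2 + 3*z - 4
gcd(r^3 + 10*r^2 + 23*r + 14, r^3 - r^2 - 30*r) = 1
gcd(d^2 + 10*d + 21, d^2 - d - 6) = 1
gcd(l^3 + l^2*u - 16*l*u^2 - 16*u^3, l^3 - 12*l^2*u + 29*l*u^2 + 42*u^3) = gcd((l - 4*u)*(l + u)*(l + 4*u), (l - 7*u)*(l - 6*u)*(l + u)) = l + u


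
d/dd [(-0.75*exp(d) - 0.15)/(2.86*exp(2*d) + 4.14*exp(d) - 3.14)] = (2.145*exp(2*d) + 0.858*exp(d) + 2.976)*exp(d)/(8.1796*exp(4*d) + 23.6808*exp(3*d) - 0.821200000000001*exp(2*d) - 25.9992*exp(d) + 9.8596)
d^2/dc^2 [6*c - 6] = 0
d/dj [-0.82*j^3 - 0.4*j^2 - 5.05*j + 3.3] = -2.46*j^2 - 0.8*j - 5.05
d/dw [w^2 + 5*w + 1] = 2*w + 5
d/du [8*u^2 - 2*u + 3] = 16*u - 2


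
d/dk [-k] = -1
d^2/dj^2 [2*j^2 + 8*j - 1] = 4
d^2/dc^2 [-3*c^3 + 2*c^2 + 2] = 4 - 18*c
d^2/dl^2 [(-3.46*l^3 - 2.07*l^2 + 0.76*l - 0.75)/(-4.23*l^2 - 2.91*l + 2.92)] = (5.6843418860808e-14*l^5 - 1.13686837721616e-13*l^4 + 65.914614*l^3 + 57.5230500000001*l^2 + 176.076618*l + 53.613102)/(75.686967*l^6 + 156.205017*l^5 - 49.281615*l^4 - 191.016765*l^3 + 34.01946*l^2 + 74.435472*l - 24.897088)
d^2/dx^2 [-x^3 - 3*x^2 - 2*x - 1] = -6*x - 6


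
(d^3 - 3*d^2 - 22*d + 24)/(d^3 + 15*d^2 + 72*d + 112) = (d^2 - 7*d + 6)/(d^2 + 11*d + 28)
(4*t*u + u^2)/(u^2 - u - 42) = u*(4*t + u)/(u^2 - u - 42)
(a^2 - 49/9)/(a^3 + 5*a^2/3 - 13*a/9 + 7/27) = 3*(3*a - 7)/(9*a^2 - 6*a + 1)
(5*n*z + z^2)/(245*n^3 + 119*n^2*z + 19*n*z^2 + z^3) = z/(49*n^2 + 14*n*z + z^2)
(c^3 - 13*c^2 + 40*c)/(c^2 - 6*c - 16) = c*(c - 5)/(c + 2)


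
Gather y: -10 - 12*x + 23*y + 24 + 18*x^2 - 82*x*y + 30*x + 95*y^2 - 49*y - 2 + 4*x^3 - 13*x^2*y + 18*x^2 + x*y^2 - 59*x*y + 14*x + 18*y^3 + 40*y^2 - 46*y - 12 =4*x^3 + 36*x^2 + 32*x + 18*y^3 + y^2*(x + 135) + y*(-13*x^2 - 141*x - 72)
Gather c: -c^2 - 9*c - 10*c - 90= -c^2 - 19*c - 90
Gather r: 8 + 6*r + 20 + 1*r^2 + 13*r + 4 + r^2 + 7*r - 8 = 2*r^2 + 26*r + 24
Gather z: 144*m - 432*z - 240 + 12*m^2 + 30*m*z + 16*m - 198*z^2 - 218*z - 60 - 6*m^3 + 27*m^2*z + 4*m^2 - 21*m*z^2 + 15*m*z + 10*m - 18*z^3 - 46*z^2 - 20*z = -6*m^3 + 16*m^2 + 170*m - 18*z^3 + z^2*(-21*m - 244) + z*(27*m^2 + 45*m - 670) - 300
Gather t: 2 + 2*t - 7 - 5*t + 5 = -3*t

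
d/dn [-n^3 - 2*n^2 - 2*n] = -3*n^2 - 4*n - 2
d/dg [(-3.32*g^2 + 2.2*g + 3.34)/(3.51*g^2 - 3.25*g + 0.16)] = (3.068*g^2 - 24.5092*g + 11.207)/(12.3201*g^4 - 22.815*g^3 + 11.6857*g^2 - 1.04*g + 0.0256)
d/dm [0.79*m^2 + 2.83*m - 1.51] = 1.58*m + 2.83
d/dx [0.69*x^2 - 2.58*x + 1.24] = 1.38*x - 2.58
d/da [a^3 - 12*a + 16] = 3*a^2 - 12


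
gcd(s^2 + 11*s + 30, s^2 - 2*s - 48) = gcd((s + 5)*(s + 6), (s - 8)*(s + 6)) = s + 6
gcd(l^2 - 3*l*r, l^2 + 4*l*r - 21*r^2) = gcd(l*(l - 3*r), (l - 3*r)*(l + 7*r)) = -l + 3*r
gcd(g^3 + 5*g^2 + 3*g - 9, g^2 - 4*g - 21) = g + 3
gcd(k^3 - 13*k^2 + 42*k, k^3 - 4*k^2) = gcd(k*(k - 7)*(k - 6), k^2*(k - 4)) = k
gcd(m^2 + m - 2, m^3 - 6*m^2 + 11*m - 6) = m - 1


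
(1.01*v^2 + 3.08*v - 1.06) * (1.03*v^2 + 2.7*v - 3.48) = 1.0403*v^4 + 5.8994*v^3 + 3.7094*v^2 - 13.5804*v + 3.6888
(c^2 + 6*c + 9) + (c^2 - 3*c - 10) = 2*c^2 + 3*c - 1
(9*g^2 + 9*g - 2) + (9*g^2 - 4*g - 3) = 18*g^2 + 5*g - 5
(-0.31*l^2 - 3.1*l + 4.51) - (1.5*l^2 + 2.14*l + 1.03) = -1.81*l^2 - 5.24*l + 3.48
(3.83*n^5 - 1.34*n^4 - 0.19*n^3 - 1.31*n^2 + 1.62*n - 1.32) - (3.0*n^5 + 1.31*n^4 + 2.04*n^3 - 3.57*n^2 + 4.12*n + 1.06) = 0.83*n^5 - 2.65*n^4 - 2.23*n^3 + 2.26*n^2 - 2.5*n - 2.38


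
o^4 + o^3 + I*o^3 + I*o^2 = o^2*(o + 1)*(o + I)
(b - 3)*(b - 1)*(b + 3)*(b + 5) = b^4 + 4*b^3 - 14*b^2 - 36*b + 45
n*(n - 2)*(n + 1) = n^3 - n^2 - 2*n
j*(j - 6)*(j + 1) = j^3 - 5*j^2 - 6*j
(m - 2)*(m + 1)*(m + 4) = m^3 + 3*m^2 - 6*m - 8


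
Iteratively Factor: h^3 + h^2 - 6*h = (h + 3)*(h^2 - 2*h) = (h - 2)*(h + 3)*(h)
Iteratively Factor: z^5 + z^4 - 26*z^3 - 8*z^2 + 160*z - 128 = (z + 4)*(z^4 - 3*z^3 - 14*z^2 + 48*z - 32) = (z - 1)*(z + 4)*(z^3 - 2*z^2 - 16*z + 32) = (z - 1)*(z + 4)^2*(z^2 - 6*z + 8) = (z - 4)*(z - 1)*(z + 4)^2*(z - 2)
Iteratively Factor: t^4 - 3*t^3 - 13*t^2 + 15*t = (t - 1)*(t^3 - 2*t^2 - 15*t) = (t - 5)*(t - 1)*(t^2 + 3*t) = (t - 5)*(t - 1)*(t + 3)*(t)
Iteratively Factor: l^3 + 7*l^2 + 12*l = (l + 3)*(l^2 + 4*l) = (l + 3)*(l + 4)*(l)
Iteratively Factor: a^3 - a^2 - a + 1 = (a - 1)*(a^2 - 1) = (a - 1)^2*(a + 1)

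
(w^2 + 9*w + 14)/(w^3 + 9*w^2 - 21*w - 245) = (w + 2)/(w^2 + 2*w - 35)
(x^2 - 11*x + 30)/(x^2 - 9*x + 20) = (x - 6)/(x - 4)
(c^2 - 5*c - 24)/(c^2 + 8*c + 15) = (c - 8)/(c + 5)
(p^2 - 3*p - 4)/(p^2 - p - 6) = (-p^2 + 3*p + 4)/(-p^2 + p + 6)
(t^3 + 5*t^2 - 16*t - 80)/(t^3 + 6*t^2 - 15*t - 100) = (t + 4)/(t + 5)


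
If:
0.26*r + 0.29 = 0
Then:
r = -1.12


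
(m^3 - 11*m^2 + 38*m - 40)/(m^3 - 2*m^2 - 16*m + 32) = (m - 5)/(m + 4)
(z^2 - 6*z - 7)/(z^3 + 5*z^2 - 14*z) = (z^2 - 6*z - 7)/(z*(z^2 + 5*z - 14))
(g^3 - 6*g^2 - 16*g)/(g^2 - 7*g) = (g^2 - 6*g - 16)/(g - 7)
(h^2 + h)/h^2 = (h + 1)/h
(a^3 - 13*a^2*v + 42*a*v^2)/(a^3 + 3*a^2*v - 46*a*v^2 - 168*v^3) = a*(a - 6*v)/(a^2 + 10*a*v + 24*v^2)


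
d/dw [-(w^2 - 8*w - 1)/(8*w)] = (-w^2 - 1)/(8*w^2)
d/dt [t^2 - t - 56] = 2*t - 1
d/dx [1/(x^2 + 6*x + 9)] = 2*(-x - 3)/(x^2 + 6*x + 9)^2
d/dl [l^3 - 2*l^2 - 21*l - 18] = 3*l^2 - 4*l - 21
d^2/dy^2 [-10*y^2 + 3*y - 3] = -20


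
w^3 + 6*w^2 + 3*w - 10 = (w - 1)*(w + 2)*(w + 5)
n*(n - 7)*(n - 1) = n^3 - 8*n^2 + 7*n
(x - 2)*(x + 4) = x^2 + 2*x - 8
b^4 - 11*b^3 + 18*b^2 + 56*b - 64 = (b - 8)*(b - 4)*(b - 1)*(b + 2)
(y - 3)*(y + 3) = y^2 - 9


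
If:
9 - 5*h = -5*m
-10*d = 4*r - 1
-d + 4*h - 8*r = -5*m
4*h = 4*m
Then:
No Solution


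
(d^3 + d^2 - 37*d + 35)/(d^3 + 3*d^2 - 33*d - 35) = (d - 1)/(d + 1)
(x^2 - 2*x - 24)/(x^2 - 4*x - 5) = (-x^2 + 2*x + 24)/(-x^2 + 4*x + 5)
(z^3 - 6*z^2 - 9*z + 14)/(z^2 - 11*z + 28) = (z^2 + z - 2)/(z - 4)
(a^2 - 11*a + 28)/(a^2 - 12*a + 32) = (a - 7)/(a - 8)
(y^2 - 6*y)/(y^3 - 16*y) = (y - 6)/(y^2 - 16)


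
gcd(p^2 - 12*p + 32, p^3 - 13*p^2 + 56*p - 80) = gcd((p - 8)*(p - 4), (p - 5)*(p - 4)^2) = p - 4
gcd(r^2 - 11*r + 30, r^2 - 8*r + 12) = r - 6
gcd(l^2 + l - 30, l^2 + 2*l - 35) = l - 5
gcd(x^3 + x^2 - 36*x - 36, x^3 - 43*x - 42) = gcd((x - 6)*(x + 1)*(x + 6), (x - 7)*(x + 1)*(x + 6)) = x^2 + 7*x + 6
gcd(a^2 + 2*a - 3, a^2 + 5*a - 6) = a - 1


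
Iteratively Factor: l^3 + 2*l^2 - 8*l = (l - 2)*(l^2 + 4*l) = (l - 2)*(l + 4)*(l)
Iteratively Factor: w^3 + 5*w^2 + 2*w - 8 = (w + 2)*(w^2 + 3*w - 4) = (w - 1)*(w + 2)*(w + 4)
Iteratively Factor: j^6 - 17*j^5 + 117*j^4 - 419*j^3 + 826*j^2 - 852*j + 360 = (j - 5)*(j^5 - 12*j^4 + 57*j^3 - 134*j^2 + 156*j - 72) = (j - 5)*(j - 2)*(j^4 - 10*j^3 + 37*j^2 - 60*j + 36) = (j - 5)*(j - 3)*(j - 2)*(j^3 - 7*j^2 + 16*j - 12) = (j - 5)*(j - 3)*(j - 2)^2*(j^2 - 5*j + 6) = (j - 5)*(j - 3)*(j - 2)^3*(j - 3)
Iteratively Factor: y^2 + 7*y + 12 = (y + 3)*(y + 4)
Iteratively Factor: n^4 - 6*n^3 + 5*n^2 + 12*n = (n - 4)*(n^3 - 2*n^2 - 3*n) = (n - 4)*(n - 3)*(n^2 + n) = (n - 4)*(n - 3)*(n + 1)*(n)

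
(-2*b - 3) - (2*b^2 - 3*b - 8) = -2*b^2 + b + 5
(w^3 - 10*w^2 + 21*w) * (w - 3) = w^4 - 13*w^3 + 51*w^2 - 63*w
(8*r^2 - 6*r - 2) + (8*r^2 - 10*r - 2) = 16*r^2 - 16*r - 4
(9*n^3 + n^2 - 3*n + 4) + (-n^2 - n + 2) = 9*n^3 - 4*n + 6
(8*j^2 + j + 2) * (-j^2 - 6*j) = -8*j^4 - 49*j^3 - 8*j^2 - 12*j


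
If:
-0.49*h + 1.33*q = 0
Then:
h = 2.71428571428571*q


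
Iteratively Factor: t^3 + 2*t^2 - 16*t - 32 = (t - 4)*(t^2 + 6*t + 8) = (t - 4)*(t + 2)*(t + 4)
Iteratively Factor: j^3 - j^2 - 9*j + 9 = (j + 3)*(j^2 - 4*j + 3) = (j - 1)*(j + 3)*(j - 3)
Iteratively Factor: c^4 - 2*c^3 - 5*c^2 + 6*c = (c - 3)*(c^3 + c^2 - 2*c) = c*(c - 3)*(c^2 + c - 2) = c*(c - 3)*(c - 1)*(c + 2)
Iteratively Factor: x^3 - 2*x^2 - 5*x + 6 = (x + 2)*(x^2 - 4*x + 3) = (x - 1)*(x + 2)*(x - 3)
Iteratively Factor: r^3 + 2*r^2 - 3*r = (r - 1)*(r^2 + 3*r) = (r - 1)*(r + 3)*(r)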